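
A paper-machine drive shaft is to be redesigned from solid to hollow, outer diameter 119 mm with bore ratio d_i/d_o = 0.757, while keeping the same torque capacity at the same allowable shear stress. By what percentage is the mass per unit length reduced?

Equal τ_max and T ⇒ the solid shaft needs d_s³ = d_o³(1−k⁴), so d_s = 119·(1−0.757⁴)^(1/3) = 104.2 mm.
Area ratio A_h/A_s = d_o²(1−k²)/d_s² = (1−k²)/(1−k⁴)^(2/3) = 0.5567.
Mass saving = 1 − 0.5567 = 44.3 %.

44.3 %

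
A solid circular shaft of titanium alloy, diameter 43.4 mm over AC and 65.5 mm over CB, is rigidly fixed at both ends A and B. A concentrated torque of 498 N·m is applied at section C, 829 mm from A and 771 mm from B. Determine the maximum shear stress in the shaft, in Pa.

Compatibility: T_A·a/J_AC = T_B·b/J_CB with T_A + T_B = T₀.
J_AC = 3.48×10^-7 m⁴, J_CB = 1.81×10^-6 m⁴, so T_A = T₀·(J_AC/a)/((J_AC/a)+(J_CB/b)) = 75.70 N·m, T_B = 422.3 N·m.
τ in each portion: τ_AC = 4.72×10^6 Pa, τ_CB = 7.65×10^6 Pa; maximum is in CB.
τ_max = T_CB·r/J = 422.3·0.0328/1.81×10^-6 = 7.654×10^6 Pa.

7.65e6 Pa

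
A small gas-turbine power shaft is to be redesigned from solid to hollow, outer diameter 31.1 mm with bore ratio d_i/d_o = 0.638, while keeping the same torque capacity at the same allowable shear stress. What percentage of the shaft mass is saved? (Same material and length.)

33.1 %

Equal τ_max and T ⇒ the solid shaft needs d_s³ = d_o³(1−k⁴), so d_s = 31.1·(1−0.638⁴)^(1/3) = 29.28 mm.
Area ratio A_h/A_s = d_o²(1−k²)/d_s² = (1−k²)/(1−k⁴)^(2/3) = 0.6691.
Mass saving = 1 − 0.6691 = 33.1 %.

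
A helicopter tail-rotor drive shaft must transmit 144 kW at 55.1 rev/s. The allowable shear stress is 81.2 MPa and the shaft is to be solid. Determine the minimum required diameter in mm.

ω = 2π·55.1 = 346.2 rad/s, so T = P/ω = 144×10³ / 346.2 = 415.9 N·m.
For a solid shaft τ_max = 16T/(πd³), so d = (16T/(π τ_allow))^(1/3) = (16·415.9/(π·8.12×10^7))^(1/3) = 0.02966 m.

29.7 mm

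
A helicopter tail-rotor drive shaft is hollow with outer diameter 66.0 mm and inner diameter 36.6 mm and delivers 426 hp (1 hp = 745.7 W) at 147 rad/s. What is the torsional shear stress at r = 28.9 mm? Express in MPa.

ω = 147 rad/s, so T = P/ω = 426×745.7 / 147.0 = 2161 N·m.
J = π(d_o⁴ − d_i⁴)/32 = π(0.0660⁴ − 0.0366⁴)/32 = 1.687×10^-6 m⁴.
Shear stress varies linearly with radius: τ = T·r/J = 2161 × 0.0289 / 1.687×10^-6 = 3.703×10^7 Pa.

37.0 MPa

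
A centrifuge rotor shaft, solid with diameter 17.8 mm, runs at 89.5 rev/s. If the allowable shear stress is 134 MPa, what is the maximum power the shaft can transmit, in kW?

83.4 kW

J = πd⁴/32 = π(0.0178)⁴/32 = 9.856×10^-9 m⁴.
T_max = τ_allow·J/r = 1.34×10^8 × 9.856×10^-9 / 0.00890 = 148.4 N·m.
ω = 2π·89.5 = 562.3 rad/s, so P_max = T_max·ω = 8.344×10^4 W.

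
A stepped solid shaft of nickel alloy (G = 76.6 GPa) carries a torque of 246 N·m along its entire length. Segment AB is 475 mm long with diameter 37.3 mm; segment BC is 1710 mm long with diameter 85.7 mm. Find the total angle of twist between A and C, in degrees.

J_AB = π(0.0373)⁴/32 = 1.90×10^-7 m⁴; J_BC = π(0.0857)⁴/32 = 5.30×10^-6 m⁴.
θ = (T/G)·Σ L_i/J_i = (246.0/76.6×10⁹)·(0.475/1.90×10^-7 + 1.71/5.30×10^-6) = 9.064×10^-3 rad.

0.519°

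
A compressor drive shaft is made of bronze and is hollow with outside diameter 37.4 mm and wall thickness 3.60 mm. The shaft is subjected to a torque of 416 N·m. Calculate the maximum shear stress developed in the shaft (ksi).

10.2 ksi

J = π(d_o⁴ − d_i⁴)/32 = π(0.0374⁴ − 0.0302⁴)/32 = 1.104×10^-7 m⁴.
τ_max = T·r/J = 416.0 × 0.0187 / 1.104×10^-7 = 7.045×10^7 Pa.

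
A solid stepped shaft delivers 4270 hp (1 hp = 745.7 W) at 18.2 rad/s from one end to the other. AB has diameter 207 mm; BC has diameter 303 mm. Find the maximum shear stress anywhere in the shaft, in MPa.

ω = 18.2 rad/s, so T = P/ω = 4270×745.7 / 18.20 = 175000 N·m.
Under the same torque, τ_max = 16T/(πd³) is largest where d is smallest — segment AB (d = 207 mm).
τ_max = 16·175000/(π·(0.207)³) = 1.005×10^8 Pa.

100 MPa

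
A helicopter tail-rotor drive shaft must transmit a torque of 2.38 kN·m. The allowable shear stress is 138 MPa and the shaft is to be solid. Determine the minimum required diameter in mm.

For a solid shaft τ_max = 16T/(πd³), so d = (16T/(π τ_allow))^(1/3) = (16·2380/(π·1.38×10^8))^(1/3) = 0.04445 m.

44.5 mm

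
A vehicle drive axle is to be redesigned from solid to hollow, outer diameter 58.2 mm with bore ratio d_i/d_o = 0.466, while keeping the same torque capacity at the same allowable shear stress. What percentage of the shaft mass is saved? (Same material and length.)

19.2 %

Equal τ_max and T ⇒ the solid shaft needs d_s³ = d_o³(1−k⁴), so d_s = 58.2·(1−0.466⁴)^(1/3) = 57.27 mm.
Area ratio A_h/A_s = d_o²(1−k²)/d_s² = (1−k²)/(1−k⁴)^(2/3) = 0.8085.
Mass saving = 1 − 0.8085 = 19.2 %.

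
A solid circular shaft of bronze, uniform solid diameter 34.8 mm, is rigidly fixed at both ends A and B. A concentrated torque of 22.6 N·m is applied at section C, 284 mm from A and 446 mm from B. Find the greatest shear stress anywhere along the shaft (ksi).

0.242 ksi

With uniform GJ and both ends fixed, compatibility θ_AC = θ_CB gives T_A·a = T_B·b, together with T_A + T_B = T₀.
T_A = T₀·b/(a+b) = 22.60·446/730.0 = 13.81 N·m; T_B = 8.792 N·m.
τ in each portion: τ_AC = 1.67×10^6 Pa, τ_CB = 1.06×10^6 Pa; maximum is in AC.
τ_max = T_AC·r/J = 13.81·0.0174/1.44×10^-7 = 1.669×10^6 Pa.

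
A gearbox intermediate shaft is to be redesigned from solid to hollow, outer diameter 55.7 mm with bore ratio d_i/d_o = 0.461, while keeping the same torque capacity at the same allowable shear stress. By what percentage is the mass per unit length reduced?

18.8 %

Equal τ_max and T ⇒ the solid shaft needs d_s³ = d_o³(1−k⁴), so d_s = 55.7·(1−0.461⁴)^(1/3) = 54.85 mm.
Area ratio A_h/A_s = d_o²(1−k²)/d_s² = (1−k²)/(1−k⁴)^(2/3) = 0.8121.
Mass saving = 1 − 0.8121 = 18.8 %.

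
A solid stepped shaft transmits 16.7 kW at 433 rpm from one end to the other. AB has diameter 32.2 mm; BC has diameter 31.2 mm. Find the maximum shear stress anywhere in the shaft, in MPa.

ω = 2π·433/60 = 45.34 rad/s, so T = P/ω = 16.7×10³ / 45.34 = 368.3 N·m.
Under the same torque, τ_max = 16T/(πd³) is largest where d is smallest — segment BC (d = 31.2 mm).
τ_max = 16·368.3/(π·(0.0312)³) = 6.176×10^7 Pa.

61.8 MPa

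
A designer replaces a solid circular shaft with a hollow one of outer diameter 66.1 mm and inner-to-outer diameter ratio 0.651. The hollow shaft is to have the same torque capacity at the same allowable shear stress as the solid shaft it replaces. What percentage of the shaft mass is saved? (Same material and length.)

34.3 %

Equal τ_max and T ⇒ the solid shaft needs d_s³ = d_o³(1−k⁴), so d_s = 66.1·(1−0.651⁴)^(1/3) = 61.88 mm.
Area ratio A_h/A_s = d_o²(1−k²)/d_s² = (1−k²)/(1−k⁴)^(2/3) = 0.6575.
Mass saving = 1 − 0.6575 = 34.3 %.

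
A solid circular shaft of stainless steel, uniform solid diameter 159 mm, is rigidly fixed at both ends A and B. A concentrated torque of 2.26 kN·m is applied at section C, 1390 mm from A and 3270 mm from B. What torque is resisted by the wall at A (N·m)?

1590 N·m

With uniform GJ and both ends fixed, compatibility θ_AC = θ_CB gives T_A·a = T_B·b, together with T_A + T_B = T₀.
T_A = T₀·b/(a+b) = 2260·3270/4660 = 1586 N·m; T_B = 674.1 N·m.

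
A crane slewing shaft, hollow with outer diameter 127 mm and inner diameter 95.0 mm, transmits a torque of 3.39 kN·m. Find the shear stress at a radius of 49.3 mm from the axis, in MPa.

9.53 MPa

J = π(d_o⁴ − d_i⁴)/32 = π(0.127⁴ − 0.0950⁴)/32 = 1.754×10^-5 m⁴.
Shear stress varies linearly with radius: τ = T·r/J = 3390 × 0.0493 / 1.754×10^-5 = 9.527×10^6 Pa.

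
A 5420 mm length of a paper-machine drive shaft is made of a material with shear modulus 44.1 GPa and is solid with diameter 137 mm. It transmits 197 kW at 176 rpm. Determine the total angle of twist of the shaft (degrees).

2.18°

ω = 2π·176/60 = 18.43 rad/s, so T = P/ω = 197×10³ / 18.43 = 10690 N·m.
J = πd⁴/32 = π(0.137)⁴/32 = 3.458×10^-5 m⁴.
θ = T·L/(G·J) = 10690 × 5.42 / (44.1×10⁹ × 3.458×10^-5) = 0.03798 rad.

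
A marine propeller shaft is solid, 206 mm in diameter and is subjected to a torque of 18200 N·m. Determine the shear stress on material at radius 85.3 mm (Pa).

J = πd⁴/32 = π(0.206)⁴/32 = 1.768×10^-4 m⁴.
Shear stress varies linearly with radius: τ = T·r/J = 18200 × 0.0853 / 1.768×10^-4 = 8.781×10^6 Pa.

8.78e6 Pa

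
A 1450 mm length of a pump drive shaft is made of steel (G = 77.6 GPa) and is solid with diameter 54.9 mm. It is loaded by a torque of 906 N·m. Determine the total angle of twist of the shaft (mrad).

19.0 mrad

J = πd⁴/32 = π(0.0549)⁴/32 = 8.918×10^-7 m⁴.
θ = T·L/(G·J) = 906.0 × 1.45 / (77.6×10⁹ × 8.918×10^-7) = 0.01898 rad.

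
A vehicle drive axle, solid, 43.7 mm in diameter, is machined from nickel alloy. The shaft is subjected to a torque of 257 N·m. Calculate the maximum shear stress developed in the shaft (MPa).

J = πd⁴/32 = π(0.0437)⁴/32 = 3.580×10^-7 m⁴.
τ_max = T·r/J = 257.0 × 0.0219 / 3.580×10^-7 = 1.568×10^7 Pa.

15.7 MPa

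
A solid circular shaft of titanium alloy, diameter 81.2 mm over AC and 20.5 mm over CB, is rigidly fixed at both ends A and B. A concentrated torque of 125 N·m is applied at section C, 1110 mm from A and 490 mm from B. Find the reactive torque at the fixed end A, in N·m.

124 N·m

Compatibility: T_A·a/J_AC = T_B·b/J_CB with T_A + T_B = T₀.
J_AC = 4.27×10^-6 m⁴, J_CB = 1.73×10^-8 m⁴, so T_A = T₀·(J_AC/a)/((J_AC/a)+(J_CB/b)) = 123.9 N·m, T_B = 1.140 N·m.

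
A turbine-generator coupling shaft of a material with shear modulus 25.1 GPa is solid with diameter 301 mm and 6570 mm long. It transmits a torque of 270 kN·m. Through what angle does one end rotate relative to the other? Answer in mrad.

87.7 mrad

J = πd⁴/32 = π(0.301)⁴/32 = 8.059×10^-4 m⁴.
θ = T·L/(G·J) = 270000 × 6.57 / (25.1×10⁹ × 8.059×10^-4) = 0.08770 rad.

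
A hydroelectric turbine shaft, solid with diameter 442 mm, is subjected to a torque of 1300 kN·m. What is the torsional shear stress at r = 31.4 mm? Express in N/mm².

10.9 N/mm²

J = πd⁴/32 = π(0.442)⁴/32 = 3.747×10^-3 m⁴.
Shear stress varies linearly with radius: τ = T·r/J = 1.300e6 × 0.0314 / 3.747×10^-3 = 1.089×10^7 Pa.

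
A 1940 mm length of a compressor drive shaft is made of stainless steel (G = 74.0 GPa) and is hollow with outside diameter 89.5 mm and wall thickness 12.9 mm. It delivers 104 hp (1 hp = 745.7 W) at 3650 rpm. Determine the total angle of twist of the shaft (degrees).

ω = 2π·3650/60 = 382.2 rad/s, so T = P/ω = 104×745.7 / 382.2 = 202.9 N·m.
J = π(d_o⁴ − d_i⁴)/32 = π(0.0895⁴ − 0.0637⁴)/32 = 4.683×10^-6 m⁴.
θ = T·L/(G·J) = 202.9 × 1.94 / (74.0×10⁹ × 4.683×10^-6) = 1.136×10^-3 rad.

0.0651°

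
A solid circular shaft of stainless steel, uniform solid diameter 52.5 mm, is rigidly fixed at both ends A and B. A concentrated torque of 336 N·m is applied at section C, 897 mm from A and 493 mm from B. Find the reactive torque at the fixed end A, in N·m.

119 N·m

With uniform GJ and both ends fixed, compatibility θ_AC = θ_CB gives T_A·a = T_B·b, together with T_A + T_B = T₀.
T_A = T₀·b/(a+b) = 336.0·493/1390 = 119.2 N·m; T_B = 216.8 N·m.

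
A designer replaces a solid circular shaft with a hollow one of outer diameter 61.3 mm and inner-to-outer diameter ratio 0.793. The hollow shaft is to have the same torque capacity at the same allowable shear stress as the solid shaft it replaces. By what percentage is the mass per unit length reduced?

Equal τ_max and T ⇒ the solid shaft needs d_s³ = d_o³(1−k⁴), so d_s = 61.3·(1−0.793⁴)^(1/3) = 51.83 mm.
Area ratio A_h/A_s = d_o²(1−k²)/d_s² = (1−k²)/(1−k⁴)^(2/3) = 0.5191.
Mass saving = 1 − 0.5191 = 48.1 %.

48.1 %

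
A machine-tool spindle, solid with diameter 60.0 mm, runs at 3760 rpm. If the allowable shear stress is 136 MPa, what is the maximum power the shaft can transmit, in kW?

J = πd⁴/32 = π(0.0600)⁴/32 = 1.272×10^-6 m⁴.
T_max = τ_allow·J/r = 1.36×10^8 × 1.272×10^-6 / 0.0300 = 5768 N·m.
ω = 2π·3760/60 = 393.7 rad/s, so P_max = T_max·ω = 2.271×10^6 W.

2270 kW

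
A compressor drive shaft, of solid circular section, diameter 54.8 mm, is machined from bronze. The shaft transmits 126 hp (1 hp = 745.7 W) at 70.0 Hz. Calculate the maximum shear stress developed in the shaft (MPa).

6.61 MPa

ω = 2π·70.0 = 439.8 rad/s, so T = P/ω = 126×745.7 / 439.8 = 213.6 N·m.
J = πd⁴/32 = π(0.0548)⁴/32 = 8.854×10^-7 m⁴.
τ_max = T·r/J = 213.6 × 0.0274 / 8.854×10^-7 = 6.611×10^6 Pa.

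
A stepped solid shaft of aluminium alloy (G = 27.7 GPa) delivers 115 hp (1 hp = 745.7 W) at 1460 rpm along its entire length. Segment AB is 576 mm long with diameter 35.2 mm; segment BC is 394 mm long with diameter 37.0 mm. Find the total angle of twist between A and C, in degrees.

ω = 2π·1460/60 = 152.9 rad/s, so T = P/ω = 115×745.7 / 152.9 = 560.9 N·m.
J_AB = π(0.0352)⁴/32 = 1.51×10^-7 m⁴; J_BC = π(0.0370)⁴/32 = 1.84×10^-7 m⁴.
θ = (T/G)·Σ L_i/J_i = (560.9/27.7×10⁹)·(0.576/1.51×10^-7 + 0.394/1.84×10^-7) = 0.1207 rad.

6.92°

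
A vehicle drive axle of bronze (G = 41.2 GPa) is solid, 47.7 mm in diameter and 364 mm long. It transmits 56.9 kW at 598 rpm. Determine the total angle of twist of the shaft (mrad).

15.8 mrad

ω = 2π·598/60 = 62.62 rad/s, so T = P/ω = 56.9×10³ / 62.62 = 908.6 N·m.
J = πd⁴/32 = π(0.0477)⁴/32 = 5.082×10^-7 m⁴.
θ = T·L/(G·J) = 908.6 × 0.364 / (41.2×10⁹ × 5.082×10^-7) = 0.01579 rad.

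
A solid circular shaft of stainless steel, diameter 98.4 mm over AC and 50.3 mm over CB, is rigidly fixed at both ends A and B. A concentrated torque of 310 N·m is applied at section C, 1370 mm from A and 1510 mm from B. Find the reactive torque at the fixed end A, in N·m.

292 N·m

Compatibility: T_A·a/J_AC = T_B·b/J_CB with T_A + T_B = T₀.
J_AC = 9.20×10^-6 m⁴, J_CB = 6.28×10^-7 m⁴, so T_A = T₀·(J_AC/a)/((J_AC/a)+(J_CB/b)) = 291.9 N·m, T_B = 18.08 N·m.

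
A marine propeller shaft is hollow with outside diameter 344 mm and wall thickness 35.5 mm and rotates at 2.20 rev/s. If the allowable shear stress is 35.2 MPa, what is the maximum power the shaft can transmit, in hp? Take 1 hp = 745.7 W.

J = π(d_o⁴ − d_i⁴)/32 = π(0.344⁴ − 0.273⁴)/32 = 8.295×10^-4 m⁴.
T_max = τ_allow·J/r = 3.52×10^7 × 8.295×10^-4 / 0.172 = 169800 N·m.
ω = 2π·2.20 = 13.82 rad/s, so P_max = T_max·ω = 2.346×10^6 W.

3150 hp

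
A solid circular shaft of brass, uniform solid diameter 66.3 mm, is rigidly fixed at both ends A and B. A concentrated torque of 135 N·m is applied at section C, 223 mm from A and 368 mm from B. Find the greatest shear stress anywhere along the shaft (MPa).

With uniform GJ and both ends fixed, compatibility θ_AC = θ_CB gives T_A·a = T_B·b, together with T_A + T_B = T₀.
T_A = T₀·b/(a+b) = 135.0·368/591.0 = 84.06 N·m; T_B = 50.94 N·m.
τ in each portion: τ_AC = 1.47×10^6 Pa, τ_CB = 8.90×10^5 Pa; maximum is in AC.
τ_max = T_AC·r/J = 84.06·0.0331/1.90×10^-6 = 1.469×10^6 Pa.

1.47 MPa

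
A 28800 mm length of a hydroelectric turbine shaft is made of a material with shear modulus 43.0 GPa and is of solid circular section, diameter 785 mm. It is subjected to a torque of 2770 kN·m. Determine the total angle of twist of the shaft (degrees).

J = πd⁴/32 = π(0.785)⁴/32 = 0.03728 m⁴.
θ = T·L/(G·J) = 2.770e6 × 28.8 / (43.0×10⁹ × 0.03728) = 0.04977 rad.

2.85°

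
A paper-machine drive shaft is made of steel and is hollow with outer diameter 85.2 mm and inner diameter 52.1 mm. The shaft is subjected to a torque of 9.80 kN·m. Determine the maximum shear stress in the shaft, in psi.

J = π(d_o⁴ − d_i⁴)/32 = π(0.0852⁴ − 0.0521⁴)/32 = 4.450×10^-6 m⁴.
τ_max = T·r/J = 9800 × 0.0426 / 4.450×10^-6 = 9.382×10^7 Pa.

13600 psi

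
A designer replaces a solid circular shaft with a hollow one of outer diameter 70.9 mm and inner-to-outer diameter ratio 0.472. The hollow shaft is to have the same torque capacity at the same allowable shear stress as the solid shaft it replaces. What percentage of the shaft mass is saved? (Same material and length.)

19.6 %

Equal τ_max and T ⇒ the solid shaft needs d_s³ = d_o³(1−k⁴), so d_s = 70.9·(1−0.472⁴)^(1/3) = 69.71 mm.
Area ratio A_h/A_s = d_o²(1−k²)/d_s² = (1−k²)/(1−k⁴)^(2/3) = 0.8040.
Mass saving = 1 − 0.8040 = 19.6 %.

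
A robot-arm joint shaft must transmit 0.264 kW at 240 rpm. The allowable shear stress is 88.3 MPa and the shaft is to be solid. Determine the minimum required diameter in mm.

8.46 mm

ω = 2π·240/60 = 25.13 rad/s, so T = P/ω = 0.264×10³ / 25.13 = 10.50 N·m.
For a solid shaft τ_max = 16T/(πd³), so d = (16T/(π τ_allow))^(1/3) = (16·10.50/(π·8.83×10^7))^(1/3) = 0.008462 m.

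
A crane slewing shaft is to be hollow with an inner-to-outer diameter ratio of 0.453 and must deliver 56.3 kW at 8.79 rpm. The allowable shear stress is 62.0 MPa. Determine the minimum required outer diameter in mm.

174 mm

ω = 2π·8.79/60 = 0.9205 rad/s, so T = P/ω = 56.3×10³ / 0.9205 = 61160 N·m.
For a hollow shaft with d_i/d_o = 0.453: τ_max = 16T/(π d_o³ (1−k⁴)), so d_o = [16T/(π τ_allow (1−k⁴))]^(1/3) = [16·61160/(π·6.20×10^7·0.9579)]^(1/3) = 0.1737 m.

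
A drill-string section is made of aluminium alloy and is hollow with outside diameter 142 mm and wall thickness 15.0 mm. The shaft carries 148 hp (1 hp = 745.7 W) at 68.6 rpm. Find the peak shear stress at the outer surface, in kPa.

ω = 2π·68.6/60 = 7.184 rad/s, so T = P/ω = 148×745.7 / 7.184 = 15360 N·m.
J = π(d_o⁴ − d_i⁴)/32 = π(0.142⁴ − 0.112⁴)/32 = 2.447×10^-5 m⁴.
τ_max = T·r/J = 15360 × 0.0710 / 2.447×10^-5 = 4.458×10^7 Pa.

44600 kPa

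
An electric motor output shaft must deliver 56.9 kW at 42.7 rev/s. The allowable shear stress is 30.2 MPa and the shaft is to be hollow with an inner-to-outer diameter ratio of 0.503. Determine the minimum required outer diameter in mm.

ω = 2π·42.7 = 268.3 rad/s, so T = P/ω = 56.9×10³ / 268.3 = 212.1 N·m.
For a hollow shaft with d_i/d_o = 0.503: τ_max = 16T/(π d_o³ (1−k⁴)), so d_o = [16T/(π τ_allow (1−k⁴))]^(1/3) = [16·212.1/(π·3.02×10^7·0.9360)]^(1/3) = 0.03368 m.

33.7 mm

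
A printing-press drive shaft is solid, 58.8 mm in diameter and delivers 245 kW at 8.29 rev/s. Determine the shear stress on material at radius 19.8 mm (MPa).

79.4 MPa

ω = 2π·8.29 = 52.09 rad/s, so T = P/ω = 245×10³ / 52.09 = 4704 N·m.
J = πd⁴/32 = π(0.0588)⁴/32 = 1.174×10^-6 m⁴.
Shear stress varies linearly with radius: τ = T·r/J = 4704 × 0.0198 / 1.174×10^-6 = 7.936×10^7 Pa.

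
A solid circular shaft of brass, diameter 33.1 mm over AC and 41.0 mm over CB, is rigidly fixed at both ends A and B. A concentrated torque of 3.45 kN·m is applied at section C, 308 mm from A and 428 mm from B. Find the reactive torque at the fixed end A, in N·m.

Compatibility: T_A·a/J_AC = T_B·b/J_CB with T_A + T_B = T₀.
J_AC = 1.18×10^-7 m⁴, J_CB = 2.77×10^-7 m⁴, so T_A = T₀·(J_AC/a)/((J_AC/a)+(J_CB/b)) = 1281 N·m, T_B = 2169 N·m.

1280 N·m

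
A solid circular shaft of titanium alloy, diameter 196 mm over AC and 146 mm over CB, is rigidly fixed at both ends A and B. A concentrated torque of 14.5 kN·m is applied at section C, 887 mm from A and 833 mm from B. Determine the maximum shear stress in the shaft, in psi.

1070 psi

Compatibility: T_A·a/J_AC = T_B·b/J_CB with T_A + T_B = T₀.
J_AC = 1.45×10^-4 m⁴, J_CB = 4.46×10^-5 m⁴, so T_A = T₀·(J_AC/a)/((J_AC/a)+(J_CB/b)) = 10920 N·m, T_B = 3580 N·m.
τ in each portion: τ_AC = 7.39×10^6 Pa, τ_CB = 5.86×10^6 Pa; maximum is in AC.
τ_max = T_AC·r/J = 10920·0.0980/1.45×10^-4 = 7.386×10^6 Pa.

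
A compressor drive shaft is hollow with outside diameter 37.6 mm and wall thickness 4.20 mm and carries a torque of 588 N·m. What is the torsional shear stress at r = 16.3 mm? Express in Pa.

7.68e7 Pa

J = π(d_o⁴ − d_i⁴)/32 = π(0.0376⁴ − 0.0292⁴)/32 = 1.249×10^-7 m⁴.
Shear stress varies linearly with radius: τ = T·r/J = 588.0 × 0.0163 / 1.249×10^-7 = 7.677×10^7 Pa.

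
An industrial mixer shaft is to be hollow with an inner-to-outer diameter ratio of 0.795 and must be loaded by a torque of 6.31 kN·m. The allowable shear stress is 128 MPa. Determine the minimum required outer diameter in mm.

74.8 mm

For a hollow shaft with d_i/d_o = 0.795: τ_max = 16T/(π d_o³ (1−k⁴)), so d_o = [16T/(π τ_allow (1−k⁴))]^(1/3) = [16·6310/(π·1.28×10^8·0.6005)]^(1/3) = 0.07477 m.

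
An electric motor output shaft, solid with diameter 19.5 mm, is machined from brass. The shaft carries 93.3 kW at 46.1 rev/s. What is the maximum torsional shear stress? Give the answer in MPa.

221 MPa

ω = 2π·46.1 = 289.7 rad/s, so T = P/ω = 93.3×10³ / 289.7 = 322.1 N·m.
J = πd⁴/32 = π(0.0195)⁴/32 = 1.420×10^-8 m⁴.
τ_max = T·r/J = 322.1 × 0.00975 / 1.420×10^-8 = 2.212×10^8 Pa.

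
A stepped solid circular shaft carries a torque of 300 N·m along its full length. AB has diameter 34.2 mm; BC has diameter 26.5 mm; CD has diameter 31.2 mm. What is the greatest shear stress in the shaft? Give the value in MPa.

82.1 MPa

Under the same torque, τ_max = 16T/(πd³) is largest where d is smallest — segment BC (d = 26.5 mm).
τ_max = 16·300.0/(π·(0.0265)³) = 8.210×10^7 Pa.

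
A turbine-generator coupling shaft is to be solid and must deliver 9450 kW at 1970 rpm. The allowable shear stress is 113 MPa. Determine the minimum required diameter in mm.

ω = 2π·1970/60 = 206.3 rad/s, so T = P/ω = 9450×10³ / 206.3 = 45810 N·m.
For a solid shaft τ_max = 16T/(πd³), so d = (16T/(π τ_allow))^(1/3) = (16·45810/(π·1.13×10^8))^(1/3) = 0.1273 m.

127 mm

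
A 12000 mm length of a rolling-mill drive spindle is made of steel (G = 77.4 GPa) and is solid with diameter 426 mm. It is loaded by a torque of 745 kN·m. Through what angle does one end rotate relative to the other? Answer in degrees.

J = πd⁴/32 = π(0.426)⁴/32 = 3.233×10^-3 m⁴.
θ = T·L/(G·J) = 745000 × 12.0 / (77.4×10⁹ × 3.233×10^-3) = 0.03572 rad.

2.05°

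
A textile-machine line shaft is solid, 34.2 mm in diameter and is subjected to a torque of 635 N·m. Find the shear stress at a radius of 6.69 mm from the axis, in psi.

J = πd⁴/32 = π(0.0342)⁴/32 = 1.343×10^-7 m⁴.
Shear stress varies linearly with radius: τ = T·r/J = 635.0 × 0.00669 / 1.343×10^-7 = 3.163×10^7 Pa.

4590 psi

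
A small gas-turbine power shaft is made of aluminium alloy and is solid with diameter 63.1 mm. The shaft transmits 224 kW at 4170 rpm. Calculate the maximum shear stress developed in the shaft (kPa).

ω = 2π·4170/60 = 436.7 rad/s, so T = P/ω = 224×10³ / 436.7 = 513.0 N·m.
J = πd⁴/32 = π(0.0631)⁴/32 = 1.556×10^-6 m⁴.
τ_max = T·r/J = 513.0 × 0.0316 / 1.556×10^-6 = 1.040×10^7 Pa.

10400 kPa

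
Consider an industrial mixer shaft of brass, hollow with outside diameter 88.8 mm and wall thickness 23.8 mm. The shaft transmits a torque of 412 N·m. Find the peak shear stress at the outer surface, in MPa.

J = π(d_o⁴ − d_i⁴)/32 = π(0.0888⁴ − 0.0412⁴)/32 = 5.822×10^-6 m⁴.
τ_max = T·r/J = 412.0 × 0.0444 / 5.822×10^-6 = 3.142×10^6 Pa.

3.14 MPa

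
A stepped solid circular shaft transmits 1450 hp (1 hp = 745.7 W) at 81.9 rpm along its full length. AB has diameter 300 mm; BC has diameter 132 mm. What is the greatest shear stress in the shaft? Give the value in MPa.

ω = 2π·81.9/60 = 8.577 rad/s, so T = P/ω = 1450×745.7 / 8.577 = 126100 N·m.
Under the same torque, τ_max = 16T/(πd³) is largest where d is smallest — segment BC (d = 132 mm).
τ_max = 16·126100/(π·(0.132)³) = 2.792×10^8 Pa.

279 MPa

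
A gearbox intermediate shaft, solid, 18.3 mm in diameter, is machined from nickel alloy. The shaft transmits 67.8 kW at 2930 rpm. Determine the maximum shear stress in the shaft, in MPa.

184 MPa

ω = 2π·2930/60 = 306.8 rad/s, so T = P/ω = 67.8×10³ / 306.8 = 221.0 N·m.
J = πd⁴/32 = π(0.0183)⁴/32 = 1.101×10^-8 m⁴.
τ_max = T·r/J = 221.0 × 0.00915 / 1.101×10^-8 = 1.836×10^8 Pa.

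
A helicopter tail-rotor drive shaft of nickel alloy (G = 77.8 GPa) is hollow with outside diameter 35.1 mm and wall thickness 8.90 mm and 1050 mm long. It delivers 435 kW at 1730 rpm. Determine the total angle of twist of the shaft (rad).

ω = 2π·1730/60 = 181.2 rad/s, so T = P/ω = 435×10³ / 181.2 = 2401 N·m.
J = π(d_o⁴ − d_i⁴)/32 = π(0.0351⁴ − 0.0173⁴)/32 = 1.402×10^-7 m⁴.
θ = T·L/(G·J) = 2401 × 1.05 / (77.8×10⁹ × 1.402×10^-7) = 0.2311 rad.

0.231 rad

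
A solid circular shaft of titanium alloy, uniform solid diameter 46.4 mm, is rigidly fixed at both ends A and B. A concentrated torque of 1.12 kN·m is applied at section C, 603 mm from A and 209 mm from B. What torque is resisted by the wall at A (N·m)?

288 N·m

With uniform GJ and both ends fixed, compatibility θ_AC = θ_CB gives T_A·a = T_B·b, together with T_A + T_B = T₀.
T_A = T₀·b/(a+b) = 1120·209/812.0 = 288.3 N·m; T_B = 831.7 N·m.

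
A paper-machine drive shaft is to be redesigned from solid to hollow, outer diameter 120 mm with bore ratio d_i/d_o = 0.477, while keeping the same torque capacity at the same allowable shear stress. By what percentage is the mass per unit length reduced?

20.0 %

Equal τ_max and T ⇒ the solid shaft needs d_s³ = d_o³(1−k⁴), so d_s = 120·(1−0.477⁴)^(1/3) = 117.9 mm.
Area ratio A_h/A_s = d_o²(1−k²)/d_s² = (1−k²)/(1−k⁴)^(2/3) = 0.8003.
Mass saving = 1 − 0.8003 = 20.0 %.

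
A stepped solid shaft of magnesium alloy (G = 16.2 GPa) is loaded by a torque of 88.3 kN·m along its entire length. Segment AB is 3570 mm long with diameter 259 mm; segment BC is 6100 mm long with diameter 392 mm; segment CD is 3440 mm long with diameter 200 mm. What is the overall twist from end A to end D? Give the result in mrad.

178 mrad

J_AB = π(0.259)⁴/32 = 4.42×10^-4 m⁴; J_BC = π(0.392)⁴/32 = 2.32×10^-3 m⁴; J_CD = π(0.200)⁴/32 = 1.57×10^-4 m⁴.
θ = (T/G)·Σ L_i/J_i = (88300/16.2×10⁹)·(3.57/4.42×10^-4 + 6.10/2.32×10^-3 + 3.44/1.57×10^-4) = 0.1778 rad.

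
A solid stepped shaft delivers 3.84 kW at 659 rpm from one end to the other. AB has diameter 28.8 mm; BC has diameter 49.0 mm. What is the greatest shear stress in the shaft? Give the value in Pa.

1.19e7 Pa

ω = 2π·659/60 = 69.01 rad/s, so T = P/ω = 3.84×10³ / 69.01 = 55.64 N·m.
Under the same torque, τ_max = 16T/(πd³) is largest where d is smallest — segment AB (d = 28.8 mm).
τ_max = 16·55.64/(π·(0.0288)³) = 1.186×10^7 Pa.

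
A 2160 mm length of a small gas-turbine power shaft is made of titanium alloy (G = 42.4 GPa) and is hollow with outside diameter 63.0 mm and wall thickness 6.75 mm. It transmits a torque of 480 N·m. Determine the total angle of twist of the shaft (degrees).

J = π(d_o⁴ − d_i⁴)/32 = π(0.0630⁴ − 0.0495⁴)/32 = 9.571×10^-7 m⁴.
θ = T·L/(G·J) = 480.0 × 2.16 / (42.4×10⁹ × 9.571×10^-7) = 0.02555 rad.

1.46°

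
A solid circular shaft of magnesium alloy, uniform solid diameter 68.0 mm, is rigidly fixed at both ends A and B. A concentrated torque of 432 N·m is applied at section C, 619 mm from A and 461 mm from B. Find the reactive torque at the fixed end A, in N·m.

With uniform GJ and both ends fixed, compatibility θ_AC = θ_CB gives T_A·a = T_B·b, together with T_A + T_B = T₀.
T_A = T₀·b/(a+b) = 432.0·461/1080 = 184.4 N·m; T_B = 247.6 N·m.

184 N·m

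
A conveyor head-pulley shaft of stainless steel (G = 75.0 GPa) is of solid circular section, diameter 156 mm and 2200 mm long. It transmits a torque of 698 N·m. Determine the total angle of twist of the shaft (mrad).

J = πd⁴/32 = π(0.156)⁴/32 = 5.814×10^-5 m⁴.
θ = T·L/(G·J) = 698.0 × 2.20 / (75.0×10⁹ × 5.814×10^-5) = 3.521×10^-4 rad.

0.352 mrad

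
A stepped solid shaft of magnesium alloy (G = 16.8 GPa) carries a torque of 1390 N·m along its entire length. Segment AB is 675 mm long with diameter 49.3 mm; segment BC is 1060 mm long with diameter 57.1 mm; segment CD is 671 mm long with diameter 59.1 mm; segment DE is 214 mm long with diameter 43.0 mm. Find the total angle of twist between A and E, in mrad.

279 mrad

J_AB = π(0.0493)⁴/32 = 5.80×10^-7 m⁴; J_BC = π(0.0571)⁴/32 = 1.04×10^-6 m⁴; J_CD = π(0.0591)⁴/32 = 1.20×10^-6 m⁴; J_DE = π(0.0430)⁴/32 = 3.36×10^-7 m⁴.
θ = (T/G)·Σ L_i/J_i = (1390/16.8×10⁹)·(0.675/5.80×10^-7 + 1.06/1.04×10^-6 + 0.671/1.20×10^-6 + 0.214/3.36×10^-7) = 0.2794 rad.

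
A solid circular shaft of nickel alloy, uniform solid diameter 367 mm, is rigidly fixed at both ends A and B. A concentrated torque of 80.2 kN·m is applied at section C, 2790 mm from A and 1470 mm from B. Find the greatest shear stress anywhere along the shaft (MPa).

With uniform GJ and both ends fixed, compatibility θ_AC = θ_CB gives T_A·a = T_B·b, together with T_A + T_B = T₀.
T_A = T₀·b/(a+b) = 80200·1470/4260 = 27670 N·m; T_B = 52530 N·m.
τ in each portion: τ_AC = 2.85×10^6 Pa, τ_CB = 5.41×10^6 Pa; maximum is in CB.
τ_max = T_CB·r/J = 52530·0.183/1.78×10^-3 = 5.412×10^6 Pa.

5.41 MPa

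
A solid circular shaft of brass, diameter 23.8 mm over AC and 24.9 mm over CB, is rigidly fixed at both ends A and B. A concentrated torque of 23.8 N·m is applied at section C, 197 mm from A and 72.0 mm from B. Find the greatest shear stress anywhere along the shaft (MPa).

Compatibility: T_A·a/J_AC = T_B·b/J_CB with T_A + T_B = T₀.
J_AC = 3.15×10^-8 m⁴, J_CB = 3.77×10^-8 m⁴, so T_A = T₀·(J_AC/a)/((J_AC/a)+(J_CB/b)) = 5.563 N·m, T_B = 18.24 N·m.
τ in each portion: τ_AC = 2.10×10^6 Pa, τ_CB = 6.02×10^6 Pa; maximum is in CB.
τ_max = T_CB·r/J = 18.24·0.0124/3.77×10^-8 = 6.016×10^6 Pa.

6.02 MPa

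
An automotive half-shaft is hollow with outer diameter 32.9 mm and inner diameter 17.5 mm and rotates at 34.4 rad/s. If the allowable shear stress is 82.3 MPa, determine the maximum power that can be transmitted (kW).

18.2 kW

J = π(d_o⁴ − d_i⁴)/32 = π(0.0329⁴ − 0.0175⁴)/32 = 1.058×10^-7 m⁴.
T_max = τ_allow·J/r = 8.23×10^7 × 1.058×10^-7 / 0.0164 = 529.4 N·m.
ω = 34.4 rad/s, so P_max = T_max·ω = 1.821×10^4 W.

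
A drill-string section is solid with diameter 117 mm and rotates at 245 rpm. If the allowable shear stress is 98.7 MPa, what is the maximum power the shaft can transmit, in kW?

J = πd⁴/32 = π(0.117)⁴/32 = 1.840×10^-5 m⁴.
T_max = τ_allow·J/r = 9.87×10^7 × 1.840×10^-5 / 0.0585 = 31040 N·m.
ω = 2π·245/60 = 25.66 rad/s, so P_max = T_max·ω = 7.963×10^5 W.

796 kW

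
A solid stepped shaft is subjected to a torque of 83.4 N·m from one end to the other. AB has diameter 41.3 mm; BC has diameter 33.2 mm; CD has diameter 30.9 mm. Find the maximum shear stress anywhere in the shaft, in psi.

Under the same torque, τ_max = 16T/(πd³) is largest where d is smallest — segment CD (d = 30.9 mm).
τ_max = 16·83.40/(π·(0.0309)³) = 1.440×10^7 Pa.

2090 psi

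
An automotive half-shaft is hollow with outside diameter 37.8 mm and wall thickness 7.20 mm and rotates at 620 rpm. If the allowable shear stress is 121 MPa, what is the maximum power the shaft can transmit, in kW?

J = π(d_o⁴ − d_i⁴)/32 = π(0.0378⁴ − 0.0234⁴)/32 = 1.710×10^-7 m⁴.
T_max = τ_allow·J/r = 1.21×10^8 × 1.710×10^-7 / 0.0189 = 1095 N·m.
ω = 2π·620/60 = 64.93 rad/s, so P_max = T_max·ω = 7.108×10^4 W.

71.1 kW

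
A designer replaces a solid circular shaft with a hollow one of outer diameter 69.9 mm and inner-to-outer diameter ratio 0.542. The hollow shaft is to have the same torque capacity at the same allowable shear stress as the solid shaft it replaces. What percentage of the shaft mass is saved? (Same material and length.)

Equal τ_max and T ⇒ the solid shaft needs d_s³ = d_o³(1−k⁴), so d_s = 69.9·(1−0.542⁴)^(1/3) = 67.83 mm.
Area ratio A_h/A_s = d_o²(1−k²)/d_s² = (1−k²)/(1−k⁴)^(2/3) = 0.7500.
Mass saving = 1 − 0.7500 = 25.0 %.

25.0 %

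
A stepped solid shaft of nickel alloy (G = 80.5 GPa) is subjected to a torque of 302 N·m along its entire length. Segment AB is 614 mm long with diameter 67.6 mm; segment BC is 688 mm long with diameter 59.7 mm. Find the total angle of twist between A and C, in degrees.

J_AB = π(0.0676)⁴/32 = 2.05×10^-6 m⁴; J_BC = π(0.0597)⁴/32 = 1.25×10^-6 m⁴.
θ = (T/G)·Σ L_i/J_i = (302.0/80.5×10⁹)·(0.614/2.05×10^-6 + 0.688/1.25×10^-6) = 3.193×10^-3 rad.

0.183°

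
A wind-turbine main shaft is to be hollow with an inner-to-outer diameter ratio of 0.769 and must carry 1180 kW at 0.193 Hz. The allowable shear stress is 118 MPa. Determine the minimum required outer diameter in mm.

401 mm

ω = 2π·0.193 = 1.213 rad/s, so T = P/ω = 1180×10³ / 1.213 = 973100 N·m.
For a hollow shaft with d_i/d_o = 0.769: τ_max = 16T/(π d_o³ (1−k⁴)), so d_o = [16T/(π τ_allow (1−k⁴))]^(1/3) = [16·973100/(π·1.18×10^8·0.6503)]^(1/3) = 0.4012 m.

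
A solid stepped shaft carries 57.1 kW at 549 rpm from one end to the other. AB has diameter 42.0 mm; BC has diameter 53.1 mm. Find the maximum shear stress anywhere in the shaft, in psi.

9900 psi

ω = 2π·549/60 = 57.49 rad/s, so T = P/ω = 57.1×10³ / 57.49 = 993.2 N·m.
Under the same torque, τ_max = 16T/(πd³) is largest where d is smallest — segment AB (d = 42.0 mm).
τ_max = 16·993.2/(π·(0.0420)³) = 6.827×10^7 Pa.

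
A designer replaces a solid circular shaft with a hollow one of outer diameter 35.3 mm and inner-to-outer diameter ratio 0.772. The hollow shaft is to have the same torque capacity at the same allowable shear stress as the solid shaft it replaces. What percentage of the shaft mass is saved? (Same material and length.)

45.9 %

Equal τ_max and T ⇒ the solid shaft needs d_s³ = d_o³(1−k⁴), so d_s = 35.3·(1−0.772⁴)^(1/3) = 30.50 mm.
Area ratio A_h/A_s = d_o²(1−k²)/d_s² = (1−k²)/(1−k⁴)^(2/3) = 0.5413.
Mass saving = 1 − 0.5413 = 45.9 %.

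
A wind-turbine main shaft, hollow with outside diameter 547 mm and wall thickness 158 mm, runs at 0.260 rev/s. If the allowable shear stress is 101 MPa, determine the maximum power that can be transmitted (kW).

J = π(d_o⁴ − d_i⁴)/32 = π(0.547⁴ − 0.231⁴)/32 = 8.510×10^-3 m⁴.
T_max = τ_allow·J/r = 1.01×10^8 × 8.510×10^-3 / 0.274 = 3.143e6 N·m.
ω = 2π·0.260 = 1.634 rad/s, so P_max = T_max·ω = 5.134×10^6 W.

5130 kW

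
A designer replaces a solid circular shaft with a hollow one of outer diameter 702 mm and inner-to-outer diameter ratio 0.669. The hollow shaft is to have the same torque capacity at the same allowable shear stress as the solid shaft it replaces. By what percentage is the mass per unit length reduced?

Equal τ_max and T ⇒ the solid shaft needs d_s³ = d_o³(1−k⁴), so d_s = 702·(1−0.669⁴)^(1/3) = 651.6 mm.
Area ratio A_h/A_s = d_o²(1−k²)/d_s² = (1−k²)/(1−k⁴)^(2/3) = 0.6412.
Mass saving = 1 − 0.6412 = 35.9 %.

35.9 %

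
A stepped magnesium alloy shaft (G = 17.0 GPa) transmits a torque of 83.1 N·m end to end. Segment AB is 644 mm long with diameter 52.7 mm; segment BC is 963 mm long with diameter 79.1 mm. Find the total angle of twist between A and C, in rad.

J_AB = π(0.0527)⁴/32 = 7.57×10^-7 m⁴; J_BC = π(0.0791)⁴/32 = 3.84×10^-6 m⁴.
θ = (T/G)·Σ L_i/J_i = (83.10/17.0×10⁹)·(0.644/7.57×10^-7 + 0.963/3.84×10^-6) = 5.382×10^-3 rad.

0.00538 rad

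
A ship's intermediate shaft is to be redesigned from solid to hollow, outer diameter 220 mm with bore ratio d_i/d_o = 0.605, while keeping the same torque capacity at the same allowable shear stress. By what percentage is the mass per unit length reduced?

Equal τ_max and T ⇒ the solid shaft needs d_s³ = d_o³(1−k⁴), so d_s = 220·(1−0.605⁴)^(1/3) = 209.7 mm.
Area ratio A_h/A_s = d_o²(1−k²)/d_s² = (1−k²)/(1−k⁴)^(2/3) = 0.6978.
Mass saving = 1 − 0.6978 = 30.2 %.

30.2 %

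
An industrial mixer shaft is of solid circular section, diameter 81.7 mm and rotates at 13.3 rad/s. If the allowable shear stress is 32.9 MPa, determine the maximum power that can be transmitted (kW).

46.9 kW

J = πd⁴/32 = π(0.0817)⁴/32 = 4.374×10^-6 m⁴.
T_max = τ_allow·J/r = 3.29×10^7 × 4.374×10^-6 / 0.0409 = 3523 N·m.
ω = 13.3 rad/s, so P_max = T_max·ω = 4.685×10^4 W.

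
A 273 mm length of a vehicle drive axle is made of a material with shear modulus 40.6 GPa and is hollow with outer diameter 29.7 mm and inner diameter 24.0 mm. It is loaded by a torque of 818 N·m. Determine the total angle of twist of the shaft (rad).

J = π(d_o⁴ − d_i⁴)/32 = π(0.0297⁴ − 0.0240⁴)/32 = 4.382×10^-8 m⁴.
θ = T·L/(G·J) = 818.0 × 0.273 / (40.6×10⁹ × 4.382×10^-8) = 0.1255 rad.

0.126 rad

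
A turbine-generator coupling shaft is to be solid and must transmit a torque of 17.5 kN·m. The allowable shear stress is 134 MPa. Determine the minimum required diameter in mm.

87.3 mm

For a solid shaft τ_max = 16T/(πd³), so d = (16T/(π τ_allow))^(1/3) = (16·17500/(π·1.34×10^8))^(1/3) = 0.08729 m.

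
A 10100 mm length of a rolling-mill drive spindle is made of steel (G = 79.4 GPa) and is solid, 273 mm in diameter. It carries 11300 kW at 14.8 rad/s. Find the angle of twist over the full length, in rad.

0.178 rad

ω = 14.8 rad/s, so T = P/ω = 11300×10³ / 14.80 = 763500 N·m.
J = πd⁴/32 = π(0.273)⁴/32 = 5.453×10^-4 m⁴.
θ = T·L/(G·J) = 763500 × 10.1 / (79.4×10⁹ × 5.453×10^-4) = 0.1781 rad.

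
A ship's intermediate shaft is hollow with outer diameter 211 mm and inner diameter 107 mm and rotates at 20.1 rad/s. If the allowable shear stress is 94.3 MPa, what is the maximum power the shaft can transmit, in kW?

J = π(d_o⁴ − d_i⁴)/32 = π(0.211⁴ − 0.107⁴)/32 = 1.817×10^-4 m⁴.
T_max = τ_allow·J/r = 9.43×10^7 × 1.817×10^-4 / 0.105 = 162400 N·m.
ω = 20.1 rad/s, so P_max = T_max·ω = 3.265×10^6 W.

3260 kW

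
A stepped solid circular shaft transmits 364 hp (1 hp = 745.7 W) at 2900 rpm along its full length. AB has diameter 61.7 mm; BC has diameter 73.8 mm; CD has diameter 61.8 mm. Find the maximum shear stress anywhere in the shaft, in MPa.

ω = 2π·2900/60 = 303.7 rad/s, so T = P/ω = 364×745.7 / 303.7 = 893.8 N·m.
Under the same torque, τ_max = 16T/(πd³) is largest where d is smallest — segment AB (d = 61.7 mm).
τ_max = 16·893.8/(π·(0.0617)³) = 1.938×10^7 Pa.

19.4 MPa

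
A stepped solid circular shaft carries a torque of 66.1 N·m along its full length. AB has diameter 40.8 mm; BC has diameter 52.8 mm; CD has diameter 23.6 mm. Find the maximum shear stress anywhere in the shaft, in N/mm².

25.6 N/mm²

Under the same torque, τ_max = 16T/(πd³) is largest where d is smallest — segment CD (d = 23.6 mm).
τ_max = 16·66.10/(π·(0.0236)³) = 2.561×10^7 Pa.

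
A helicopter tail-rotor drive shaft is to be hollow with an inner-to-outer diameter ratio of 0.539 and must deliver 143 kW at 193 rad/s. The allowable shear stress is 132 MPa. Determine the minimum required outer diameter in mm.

31.5 mm

ω = 193 rad/s, so T = P/ω = 143×10³ / 193.0 = 740.9 N·m.
For a hollow shaft with d_i/d_o = 0.539: τ_max = 16T/(π d_o³ (1−k⁴)), so d_o = [16T/(π τ_allow (1−k⁴))]^(1/3) = [16·740.9/(π·1.32×10^8·0.9156)]^(1/3) = 0.03149 m.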